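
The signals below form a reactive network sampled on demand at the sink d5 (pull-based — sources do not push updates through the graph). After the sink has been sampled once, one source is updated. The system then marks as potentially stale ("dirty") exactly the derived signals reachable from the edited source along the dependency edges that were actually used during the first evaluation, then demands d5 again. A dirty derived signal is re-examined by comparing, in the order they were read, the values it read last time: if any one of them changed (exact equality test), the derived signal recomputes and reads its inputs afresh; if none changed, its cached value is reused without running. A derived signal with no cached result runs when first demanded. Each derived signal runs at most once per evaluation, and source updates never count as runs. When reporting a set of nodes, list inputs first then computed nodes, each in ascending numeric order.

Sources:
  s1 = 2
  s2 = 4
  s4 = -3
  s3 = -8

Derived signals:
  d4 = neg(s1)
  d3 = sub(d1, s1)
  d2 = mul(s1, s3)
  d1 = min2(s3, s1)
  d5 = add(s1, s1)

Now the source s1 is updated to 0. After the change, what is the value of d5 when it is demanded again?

d5 now evaluates to 0.

Initial pass — values computed on the first demand:
  d5 = add(2, 2) = 4

Second demand — change propagation:
  d5: re-runs because s1 2->0; s1 2->0; new result 0.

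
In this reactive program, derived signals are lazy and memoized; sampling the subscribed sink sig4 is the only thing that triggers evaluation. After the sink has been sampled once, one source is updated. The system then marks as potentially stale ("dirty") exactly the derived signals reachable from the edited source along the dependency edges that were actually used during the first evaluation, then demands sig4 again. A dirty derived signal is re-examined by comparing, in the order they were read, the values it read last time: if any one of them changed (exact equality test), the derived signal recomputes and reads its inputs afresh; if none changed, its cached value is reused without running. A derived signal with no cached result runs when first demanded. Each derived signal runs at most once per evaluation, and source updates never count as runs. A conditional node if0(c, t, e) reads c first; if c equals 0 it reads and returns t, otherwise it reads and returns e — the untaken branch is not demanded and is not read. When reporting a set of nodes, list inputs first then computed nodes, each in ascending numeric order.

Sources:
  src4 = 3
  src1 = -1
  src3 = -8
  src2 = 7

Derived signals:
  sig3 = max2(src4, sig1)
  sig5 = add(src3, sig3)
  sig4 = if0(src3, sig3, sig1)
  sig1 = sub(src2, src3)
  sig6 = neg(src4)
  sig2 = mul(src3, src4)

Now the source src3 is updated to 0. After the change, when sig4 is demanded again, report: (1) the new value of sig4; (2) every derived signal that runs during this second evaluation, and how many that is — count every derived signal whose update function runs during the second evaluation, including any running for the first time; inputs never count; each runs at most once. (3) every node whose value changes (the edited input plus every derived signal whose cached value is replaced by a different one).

First demand of the output computes:
  sig1 = sub(7, -8) = 15
  sig4 = if0(src3=-8 -> else branch sig1) = 15

After the edit, cleaning proceeds:
  sig1: a read changed (src3 -8->0) — executes, giving 7.
  sig3: had never run; runs now, result 7.
  sig4: a read changed (src3 -8->0; sig1 15->7) — executes, giving 7.

Note the branch switch — sig3 had no cache and runs now for the first time.

Demanding sig4 again yields 7.
3 derived signals run: sig1, sig3, sig4.
The nodes whose values change: src3, sig1, sig4.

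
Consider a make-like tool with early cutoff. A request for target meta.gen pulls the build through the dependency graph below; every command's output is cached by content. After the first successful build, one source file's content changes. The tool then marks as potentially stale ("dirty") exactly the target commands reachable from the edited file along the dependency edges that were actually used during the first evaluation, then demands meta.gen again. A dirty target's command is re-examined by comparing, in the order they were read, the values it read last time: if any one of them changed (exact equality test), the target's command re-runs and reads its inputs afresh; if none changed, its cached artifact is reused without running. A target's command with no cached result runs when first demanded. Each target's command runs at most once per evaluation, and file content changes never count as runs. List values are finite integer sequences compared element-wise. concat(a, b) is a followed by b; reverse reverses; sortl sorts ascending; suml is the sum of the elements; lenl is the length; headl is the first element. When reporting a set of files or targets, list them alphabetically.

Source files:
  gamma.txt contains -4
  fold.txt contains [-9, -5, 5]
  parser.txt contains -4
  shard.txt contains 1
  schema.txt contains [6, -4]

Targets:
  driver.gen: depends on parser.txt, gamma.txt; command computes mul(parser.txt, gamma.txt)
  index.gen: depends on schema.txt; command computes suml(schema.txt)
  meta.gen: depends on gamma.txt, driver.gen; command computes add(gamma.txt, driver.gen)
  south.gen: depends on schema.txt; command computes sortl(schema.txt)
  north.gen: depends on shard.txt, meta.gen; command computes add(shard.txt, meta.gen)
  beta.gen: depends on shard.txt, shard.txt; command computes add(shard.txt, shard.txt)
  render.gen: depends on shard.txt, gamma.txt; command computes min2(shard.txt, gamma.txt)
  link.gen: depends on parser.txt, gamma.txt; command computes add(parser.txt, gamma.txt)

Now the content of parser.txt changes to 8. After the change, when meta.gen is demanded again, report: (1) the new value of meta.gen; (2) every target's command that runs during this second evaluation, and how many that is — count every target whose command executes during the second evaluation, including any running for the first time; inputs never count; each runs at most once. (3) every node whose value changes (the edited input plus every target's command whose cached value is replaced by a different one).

Demanding meta.gen again yields -36.
2 target commands run: driver.gen, meta.gen.
The nodes whose values change: driver.gen, meta.gen, parser.txt.

First demand of the output computes:
  driver.gen = mul(-4, -4) = 16
  meta.gen = add(-4, 16) = 12

After the edit, cleaning proceeds:
  driver.gen: a read changed (parser.txt -4->8) — executes, giving -32.
  meta.gen: a read changed (driver.gen 16->-32) — executes, giving -36.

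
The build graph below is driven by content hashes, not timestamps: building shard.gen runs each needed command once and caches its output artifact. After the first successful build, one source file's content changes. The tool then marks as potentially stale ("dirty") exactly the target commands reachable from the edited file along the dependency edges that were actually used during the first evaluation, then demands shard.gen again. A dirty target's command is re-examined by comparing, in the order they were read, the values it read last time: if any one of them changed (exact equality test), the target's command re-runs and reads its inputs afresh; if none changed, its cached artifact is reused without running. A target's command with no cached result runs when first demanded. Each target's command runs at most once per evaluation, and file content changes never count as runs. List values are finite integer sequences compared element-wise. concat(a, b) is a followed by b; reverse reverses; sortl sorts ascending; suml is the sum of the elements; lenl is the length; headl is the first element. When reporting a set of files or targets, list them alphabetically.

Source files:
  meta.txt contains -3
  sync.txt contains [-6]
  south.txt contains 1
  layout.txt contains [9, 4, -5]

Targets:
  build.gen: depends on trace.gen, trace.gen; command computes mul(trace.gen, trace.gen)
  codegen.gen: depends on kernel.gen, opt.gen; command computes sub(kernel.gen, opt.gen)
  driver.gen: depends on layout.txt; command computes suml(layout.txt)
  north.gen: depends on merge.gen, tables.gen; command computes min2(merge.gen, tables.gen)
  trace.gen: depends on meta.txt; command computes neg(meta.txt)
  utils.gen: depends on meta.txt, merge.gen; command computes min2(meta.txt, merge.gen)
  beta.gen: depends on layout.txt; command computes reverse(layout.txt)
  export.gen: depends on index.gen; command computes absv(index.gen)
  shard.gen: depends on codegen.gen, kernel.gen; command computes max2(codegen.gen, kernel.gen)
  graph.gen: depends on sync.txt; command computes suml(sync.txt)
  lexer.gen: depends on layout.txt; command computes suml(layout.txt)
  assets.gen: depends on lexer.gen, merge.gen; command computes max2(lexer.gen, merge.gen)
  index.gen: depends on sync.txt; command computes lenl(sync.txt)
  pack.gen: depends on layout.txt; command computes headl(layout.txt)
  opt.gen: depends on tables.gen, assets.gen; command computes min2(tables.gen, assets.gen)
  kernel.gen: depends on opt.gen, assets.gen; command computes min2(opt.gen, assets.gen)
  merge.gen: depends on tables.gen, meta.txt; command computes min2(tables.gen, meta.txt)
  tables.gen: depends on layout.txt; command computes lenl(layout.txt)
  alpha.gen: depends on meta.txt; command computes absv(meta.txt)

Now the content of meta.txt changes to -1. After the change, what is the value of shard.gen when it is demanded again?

shard.gen now evaluates to 3.
The important point: assets.gen recomputes to an identical value, and the output ends up unchanged.

Initial pass — values computed on the first demand:
  lexer.gen = suml([9, 4, -5]) = 8
  tables.gen = lenl([9, 4, -5]) = 3
  merge.gen = min2(3, -3) = -3
  assets.gen = max2(8, -3) = 8
  opt.gen = min2(3, 8) = 3
  kernel.gen = min2(3, 8) = 3
  codegen.gen = sub(3, 3) = 0
  shard.gen = max2(0, 3) = 3

Second demand — change propagation:
  merge.gen: re-runs because meta.txt -3->-1; new result -1.
  assets.gen: re-runs because merge.gen -3->-1; new result 8 (unchanged).
  opt.gen: re-examined; everything it read last time is the same (tables.gen unchanged, assets.gen unchanged) — cache 3 kept, no run.
  kernel.gen: re-examined; everything it read last time is the same (opt.gen unchanged, assets.gen unchanged) — cache 3 kept, no run.
  codegen.gen: re-examined; everything it read last time is the same (kernel.gen unchanged, opt.gen unchanged) — cache 0 kept, no run.
  shard.gen: re-examined; everything it read last time is the same (codegen.gen unchanged, kernel.gen unchanged) — cache 3 kept, no run.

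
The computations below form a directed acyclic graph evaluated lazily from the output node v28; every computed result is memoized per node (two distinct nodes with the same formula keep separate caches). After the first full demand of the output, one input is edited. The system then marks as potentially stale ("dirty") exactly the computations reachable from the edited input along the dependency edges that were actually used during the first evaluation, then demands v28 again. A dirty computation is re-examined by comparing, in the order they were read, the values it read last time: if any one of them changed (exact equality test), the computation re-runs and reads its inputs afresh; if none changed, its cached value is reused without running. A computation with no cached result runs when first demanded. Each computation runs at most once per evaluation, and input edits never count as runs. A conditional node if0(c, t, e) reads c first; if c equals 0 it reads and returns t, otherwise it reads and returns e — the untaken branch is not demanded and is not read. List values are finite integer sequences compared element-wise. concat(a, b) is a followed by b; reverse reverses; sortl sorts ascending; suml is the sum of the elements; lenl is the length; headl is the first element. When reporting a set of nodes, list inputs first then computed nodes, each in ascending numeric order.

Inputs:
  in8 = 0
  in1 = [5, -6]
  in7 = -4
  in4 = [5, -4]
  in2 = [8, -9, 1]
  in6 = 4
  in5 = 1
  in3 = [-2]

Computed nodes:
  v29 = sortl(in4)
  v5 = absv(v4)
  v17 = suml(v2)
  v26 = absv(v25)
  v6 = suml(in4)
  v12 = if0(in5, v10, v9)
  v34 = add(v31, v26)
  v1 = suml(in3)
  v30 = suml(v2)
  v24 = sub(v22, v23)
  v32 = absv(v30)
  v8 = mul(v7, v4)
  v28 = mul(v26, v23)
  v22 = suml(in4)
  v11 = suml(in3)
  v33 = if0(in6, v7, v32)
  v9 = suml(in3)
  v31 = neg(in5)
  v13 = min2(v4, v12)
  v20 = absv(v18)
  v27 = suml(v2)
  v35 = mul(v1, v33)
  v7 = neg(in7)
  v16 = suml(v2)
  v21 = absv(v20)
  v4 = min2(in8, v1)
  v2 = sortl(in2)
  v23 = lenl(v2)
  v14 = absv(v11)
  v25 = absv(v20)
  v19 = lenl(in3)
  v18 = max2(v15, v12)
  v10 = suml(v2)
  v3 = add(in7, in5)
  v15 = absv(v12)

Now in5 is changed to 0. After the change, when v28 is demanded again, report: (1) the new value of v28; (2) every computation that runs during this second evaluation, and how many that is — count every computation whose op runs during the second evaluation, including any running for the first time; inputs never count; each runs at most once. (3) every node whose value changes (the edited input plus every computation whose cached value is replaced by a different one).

First demand of the output computes:
  v2 = sortl([8, -9, 1]) = [-9, 1, 8]
  v9 = suml([-2]) = -2
  v12 = if0(in5=1 -> else branch v9) = -2
  v15 = absv(-2) = 2
  v18 = max2(2, -2) = 2
  v20 = absv(2) = 2
  v23 = lenl([-9, 1, 8]) = 3
  v25 = absv(2) = 2
  v26 = absv(2) = 2
  v28 = mul(2, 3) = 6

After the edit, cleaning proceeds:
  v10: had never run; runs now, result 0.
  v12: a read changed (in5 1->0) — executes, giving 0.
  v15: a read changed (v12 -2->0) — executes, giving 0.
  v18: a read changed (v15 2->0; v12 -2->0) — executes, giving 0.
  v20: a read changed (v18 2->0) — executes, giving 0.
  v25: a read changed (v20 2->0) — executes, giving 0.
  v26: a read changed (v25 2->0) — executes, giving 0.
  v28: a read changed (v26 2->0) — executes, giving 0.

Note the branch switch — v10 had no cache and runs now for the first time.

Demanding v28 again yields 0.
8 computations run: v10, v12, v15, v18, v20, v25, v26, v28.
The nodes whose values change: in5, v12, v15, v18, v20, v25, v26, v28.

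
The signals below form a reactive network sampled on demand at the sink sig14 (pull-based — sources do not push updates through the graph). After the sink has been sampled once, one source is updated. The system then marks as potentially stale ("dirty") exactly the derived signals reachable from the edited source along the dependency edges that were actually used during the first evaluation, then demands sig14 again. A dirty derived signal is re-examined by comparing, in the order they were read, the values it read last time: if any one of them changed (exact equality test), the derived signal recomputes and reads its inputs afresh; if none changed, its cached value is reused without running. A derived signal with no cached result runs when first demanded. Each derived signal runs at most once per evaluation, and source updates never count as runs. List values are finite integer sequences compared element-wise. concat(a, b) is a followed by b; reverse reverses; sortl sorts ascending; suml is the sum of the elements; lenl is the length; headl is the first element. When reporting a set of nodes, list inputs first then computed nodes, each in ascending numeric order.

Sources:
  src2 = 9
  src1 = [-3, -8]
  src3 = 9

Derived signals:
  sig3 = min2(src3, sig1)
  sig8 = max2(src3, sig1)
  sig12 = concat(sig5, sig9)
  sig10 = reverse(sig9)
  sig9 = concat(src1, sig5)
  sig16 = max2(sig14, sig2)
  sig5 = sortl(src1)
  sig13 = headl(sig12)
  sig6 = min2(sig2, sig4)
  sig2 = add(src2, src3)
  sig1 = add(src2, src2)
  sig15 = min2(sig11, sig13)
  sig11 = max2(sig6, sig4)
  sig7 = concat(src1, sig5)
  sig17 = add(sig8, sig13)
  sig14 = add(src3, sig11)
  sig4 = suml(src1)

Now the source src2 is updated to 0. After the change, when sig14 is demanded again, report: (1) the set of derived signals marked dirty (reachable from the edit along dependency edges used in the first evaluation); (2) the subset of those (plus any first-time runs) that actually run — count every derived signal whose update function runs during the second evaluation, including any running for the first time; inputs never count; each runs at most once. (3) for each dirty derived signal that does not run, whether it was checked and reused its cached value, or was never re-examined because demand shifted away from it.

Dirty set: sig2, sig6, sig11, sig14.
Run set: sig2, sig6 (2 run).
Re-examined without running (cache reused): sig11, sig14.
The important point: sig6 recomputes to an identical value, and the output ends up unchanged.

Initial pass — values computed on the first demand:
  sig2 = add(9, 9) = 18
  sig4 = suml([-3, -8]) = -11
  sig6 = min2(18, -11) = -11
  sig11 = max2(-11, -11) = -11
  sig14 = add(9, -11) = -2

Second demand — change propagation:
  sig2: re-runs because src2 9->0; new result 9.
  sig6: re-runs because sig2 18->9; new result -11 (unchanged).
  sig11: re-examined; everything it read last time is the same (sig6 unchanged, sig4 unchanged) — cache -11 kept, no run.
  sig14: re-examined; everything it read last time is the same (src3 unchanged, sig11 unchanged) — cache -2 kept, no run.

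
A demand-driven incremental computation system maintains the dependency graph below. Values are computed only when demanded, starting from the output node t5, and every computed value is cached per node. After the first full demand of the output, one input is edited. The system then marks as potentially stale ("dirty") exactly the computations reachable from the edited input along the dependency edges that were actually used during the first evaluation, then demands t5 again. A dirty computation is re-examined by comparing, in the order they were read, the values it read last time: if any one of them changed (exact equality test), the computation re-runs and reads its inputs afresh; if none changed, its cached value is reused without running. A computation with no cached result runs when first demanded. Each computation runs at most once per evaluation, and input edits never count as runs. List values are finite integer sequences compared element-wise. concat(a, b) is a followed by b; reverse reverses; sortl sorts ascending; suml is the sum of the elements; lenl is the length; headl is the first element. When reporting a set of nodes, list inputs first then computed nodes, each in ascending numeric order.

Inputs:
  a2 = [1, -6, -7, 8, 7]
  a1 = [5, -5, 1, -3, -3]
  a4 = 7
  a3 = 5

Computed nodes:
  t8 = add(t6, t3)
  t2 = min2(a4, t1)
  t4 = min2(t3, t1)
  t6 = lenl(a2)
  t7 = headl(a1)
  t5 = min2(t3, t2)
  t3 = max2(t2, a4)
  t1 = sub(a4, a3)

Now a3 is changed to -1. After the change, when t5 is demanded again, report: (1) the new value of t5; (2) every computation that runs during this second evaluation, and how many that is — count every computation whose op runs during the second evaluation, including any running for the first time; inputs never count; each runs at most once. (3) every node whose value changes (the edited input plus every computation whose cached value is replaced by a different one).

New value of t5: 7.
Computations that run: t1, t2, t3, t5 — 4 in total.
Values that change: a3, t1, t2, t5.

First evaluation (everything demanded from the output):
  t1 = sub(7, 5) = 2
  t2 = min2(7, 2) = 2
  t3 = max2(2, 7) = 7
  t5 = min2(7, 2) = 2

Propagation after the edit:
  t1: runs — a3 5->-1; result 8.
  t2: runs — t1 2->8; result 7.
  t3: runs — t2 2->7; result 7 (same value as before).
  t5: runs — t2 2->7; result 7.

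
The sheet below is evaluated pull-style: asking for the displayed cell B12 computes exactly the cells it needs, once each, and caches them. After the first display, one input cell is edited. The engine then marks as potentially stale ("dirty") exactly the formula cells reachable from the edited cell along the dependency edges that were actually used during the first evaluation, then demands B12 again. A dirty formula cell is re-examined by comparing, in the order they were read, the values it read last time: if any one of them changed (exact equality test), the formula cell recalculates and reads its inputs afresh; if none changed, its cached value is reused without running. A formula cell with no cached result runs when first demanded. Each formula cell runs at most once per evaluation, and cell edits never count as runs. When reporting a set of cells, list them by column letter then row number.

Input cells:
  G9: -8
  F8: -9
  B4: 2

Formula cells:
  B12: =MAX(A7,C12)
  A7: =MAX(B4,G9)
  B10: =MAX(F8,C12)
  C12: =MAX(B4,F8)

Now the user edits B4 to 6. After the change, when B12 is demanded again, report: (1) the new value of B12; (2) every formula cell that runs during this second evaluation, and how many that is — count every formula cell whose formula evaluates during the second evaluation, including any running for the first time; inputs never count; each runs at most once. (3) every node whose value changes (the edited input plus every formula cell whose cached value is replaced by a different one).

First demand of the output computes:
  A7 = MAX(2, -8) = 2
  C12 = MAX(2, -9) = 2
  B12 = MAX(2, 2) = 2

After the edit, cleaning proceeds:
  A7: a read changed (B4 2->6) — executes, giving 6.
  C12: a read changed (B4 2->6) — executes, giving 6.
  B12: a read changed (A7 2->6; C12 2->6) — executes, giving 6.

Demanding B12 again yields 6.
3 formula cells run: A7, B12, C12.
The nodes whose values change: A7, B4, B12, C12.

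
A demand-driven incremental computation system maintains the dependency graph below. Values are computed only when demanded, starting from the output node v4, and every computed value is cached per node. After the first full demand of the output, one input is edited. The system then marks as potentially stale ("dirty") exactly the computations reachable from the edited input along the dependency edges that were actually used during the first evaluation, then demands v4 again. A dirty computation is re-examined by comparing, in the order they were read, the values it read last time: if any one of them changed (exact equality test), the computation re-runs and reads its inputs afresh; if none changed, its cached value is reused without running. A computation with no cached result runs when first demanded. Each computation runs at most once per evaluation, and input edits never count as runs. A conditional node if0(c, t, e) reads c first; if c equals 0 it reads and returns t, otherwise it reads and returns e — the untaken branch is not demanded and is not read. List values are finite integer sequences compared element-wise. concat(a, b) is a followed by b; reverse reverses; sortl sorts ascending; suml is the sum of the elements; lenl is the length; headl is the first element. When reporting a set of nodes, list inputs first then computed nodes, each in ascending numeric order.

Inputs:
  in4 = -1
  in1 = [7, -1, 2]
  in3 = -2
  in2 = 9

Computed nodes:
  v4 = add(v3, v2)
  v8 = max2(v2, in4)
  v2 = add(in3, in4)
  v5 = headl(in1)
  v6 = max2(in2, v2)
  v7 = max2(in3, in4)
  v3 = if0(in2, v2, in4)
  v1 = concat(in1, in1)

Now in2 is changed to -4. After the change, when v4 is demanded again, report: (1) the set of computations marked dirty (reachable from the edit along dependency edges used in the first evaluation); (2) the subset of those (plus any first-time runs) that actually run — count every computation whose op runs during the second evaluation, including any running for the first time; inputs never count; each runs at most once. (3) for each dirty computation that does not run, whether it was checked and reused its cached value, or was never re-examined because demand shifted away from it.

Marked dirty: v3, v4.
Computations that run: v3 — 1 in total.
Checked but reused from cache: v4.
Key observation: the change is absorbed at v3 — it re-runs but produces the same value, and the output's value is unchanged.

First evaluation (everything demanded from the output):
  v2 = add(-2, -1) = -3
  v3 = if0(in2=9 -> else branch in4) = -1
  v4 = add(-1, -3) = -4

Propagation after the edit:
  v3: runs — in2 9->-4; result -1 (same value as before).
  v4: checked — values it read are unchanged (v3 unchanged, v2 unchanged); reused cached -4 without running.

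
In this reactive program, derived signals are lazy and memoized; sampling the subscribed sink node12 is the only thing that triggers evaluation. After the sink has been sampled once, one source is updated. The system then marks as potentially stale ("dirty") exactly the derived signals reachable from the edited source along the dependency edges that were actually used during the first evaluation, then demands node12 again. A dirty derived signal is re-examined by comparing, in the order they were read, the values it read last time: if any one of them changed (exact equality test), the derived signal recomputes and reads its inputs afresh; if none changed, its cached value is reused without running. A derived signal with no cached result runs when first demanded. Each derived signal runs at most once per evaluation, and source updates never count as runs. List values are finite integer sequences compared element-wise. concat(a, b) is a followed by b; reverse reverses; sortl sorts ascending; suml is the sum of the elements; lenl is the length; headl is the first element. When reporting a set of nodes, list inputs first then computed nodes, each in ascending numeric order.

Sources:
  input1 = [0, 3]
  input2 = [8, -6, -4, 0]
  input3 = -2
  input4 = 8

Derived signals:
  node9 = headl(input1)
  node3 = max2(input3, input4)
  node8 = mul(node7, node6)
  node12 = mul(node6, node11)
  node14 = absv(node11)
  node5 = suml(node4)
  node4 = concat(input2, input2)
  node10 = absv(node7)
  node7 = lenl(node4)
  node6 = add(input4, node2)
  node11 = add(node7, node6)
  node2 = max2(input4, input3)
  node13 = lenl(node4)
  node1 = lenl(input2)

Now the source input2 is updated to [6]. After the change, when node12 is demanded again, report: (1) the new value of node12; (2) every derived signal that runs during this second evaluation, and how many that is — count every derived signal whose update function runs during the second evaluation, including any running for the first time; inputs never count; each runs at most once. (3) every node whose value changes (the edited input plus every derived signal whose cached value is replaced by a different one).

Demanding node12 again yields 288.
4 derived signals run: node4, node7, node11, node12.
The nodes whose values change: input2, node4, node7, node11, node12.

First demand of the output computes:
  node2 = max2(8, -2) = 8
  node4 = concat([8, -6, -4, 0], [8, -6, -4, 0]) = [8, -6, -4, 0, 8, -6, -4, 0]
  node6 = add(8, 8) = 16
  node7 = lenl([8, -6, -4, 0, 8, -6, -4, 0]) = 8
  node11 = add(8, 16) = 24
  node12 = mul(16, 24) = 384

After the edit, cleaning proceeds:
  node4: a read changed (input2 [8, -6, -4, 0]->[6]; input2 [8, -6, -4, 0]->[6]) — executes, giving [6, 6].
  node7: a read changed (node4 [8, -6, -4, 0, 8, -6, -4, 0]->[6, 6]) — executes, giving 2.
  node11: a read changed (node7 8->2) — executes, giving 18.
  node12: a read changed (node11 24->18) — executes, giving 288.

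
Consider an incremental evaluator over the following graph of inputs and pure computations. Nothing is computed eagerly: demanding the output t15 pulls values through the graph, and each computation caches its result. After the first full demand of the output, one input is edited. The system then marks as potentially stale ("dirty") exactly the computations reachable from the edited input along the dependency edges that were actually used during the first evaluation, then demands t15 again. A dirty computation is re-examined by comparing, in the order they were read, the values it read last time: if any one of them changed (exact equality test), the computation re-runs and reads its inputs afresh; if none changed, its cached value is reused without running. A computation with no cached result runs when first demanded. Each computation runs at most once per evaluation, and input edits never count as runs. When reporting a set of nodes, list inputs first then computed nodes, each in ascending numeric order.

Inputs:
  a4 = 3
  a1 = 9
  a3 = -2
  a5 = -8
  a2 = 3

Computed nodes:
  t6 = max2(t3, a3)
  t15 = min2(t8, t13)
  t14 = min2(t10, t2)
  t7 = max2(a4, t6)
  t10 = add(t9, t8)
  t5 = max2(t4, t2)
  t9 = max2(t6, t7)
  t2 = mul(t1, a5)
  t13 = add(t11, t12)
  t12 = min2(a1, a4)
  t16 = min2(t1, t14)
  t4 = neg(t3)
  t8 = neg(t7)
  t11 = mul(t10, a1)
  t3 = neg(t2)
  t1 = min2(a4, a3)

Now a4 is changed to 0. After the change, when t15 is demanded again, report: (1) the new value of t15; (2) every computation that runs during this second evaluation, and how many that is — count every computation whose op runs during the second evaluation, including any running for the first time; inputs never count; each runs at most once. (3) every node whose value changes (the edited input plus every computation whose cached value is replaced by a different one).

t15 now evaluates to 0.
Run set: t1, t7, t8, t9, t10, t12, t13, t15 (8 run).
Changed values: a4, t7, t8, t9, t12, t13, t15.
The important point: at t2 every value read last time is unchanged, so the dirty flag clears without a run.

Initial pass — values computed on the first demand:
  t1 = min2(3, -2) = -2
  t2 = mul(-2, -8) = 16
  t3 = neg(16) = -16
  t6 = max2(-16, -2) = -2
  t7 = max2(3, -2) = 3
  t8 = neg(3) = -3
  t9 = max2(-2, 3) = 3
  t10 = add(3, -3) = 0
  t11 = mul(0, 9) = 0
  t12 = min2(9, 3) = 3
  t13 = add(0, 3) = 3
  t15 = min2(-3, 3) = -3

Second demand — change propagation:
  t1: re-runs because a4 3->0; new result -2 (unchanged).
  t2: re-examined; everything it read last time is the same (t1 unchanged, a5 unchanged) — cache 16 kept, no run.
  t3: re-examined; everything it read last time is the same (t2 unchanged) — cache -16 kept, no run.
  t6: re-examined; everything it read last time is the same (t3 unchanged, a3 unchanged) — cache -2 kept, no run.
  t7: re-runs because a4 3->0; new result 0.
  t8: re-runs because t7 3->0; new result 0.
  t9: re-runs because t7 3->0; new result 0.
  t10: re-runs because t9 3->0; t8 -3->0; new result 0 (unchanged).
  t11: re-examined; everything it read last time is the same (t10 unchanged, a1 unchanged) — cache 0 kept, no run.
  t12: re-runs because a4 3->0; new result 0.
  t13: re-runs because t12 3->0; new result 0.
  t15: re-runs because t8 -3->0; t13 3->0; new result 0.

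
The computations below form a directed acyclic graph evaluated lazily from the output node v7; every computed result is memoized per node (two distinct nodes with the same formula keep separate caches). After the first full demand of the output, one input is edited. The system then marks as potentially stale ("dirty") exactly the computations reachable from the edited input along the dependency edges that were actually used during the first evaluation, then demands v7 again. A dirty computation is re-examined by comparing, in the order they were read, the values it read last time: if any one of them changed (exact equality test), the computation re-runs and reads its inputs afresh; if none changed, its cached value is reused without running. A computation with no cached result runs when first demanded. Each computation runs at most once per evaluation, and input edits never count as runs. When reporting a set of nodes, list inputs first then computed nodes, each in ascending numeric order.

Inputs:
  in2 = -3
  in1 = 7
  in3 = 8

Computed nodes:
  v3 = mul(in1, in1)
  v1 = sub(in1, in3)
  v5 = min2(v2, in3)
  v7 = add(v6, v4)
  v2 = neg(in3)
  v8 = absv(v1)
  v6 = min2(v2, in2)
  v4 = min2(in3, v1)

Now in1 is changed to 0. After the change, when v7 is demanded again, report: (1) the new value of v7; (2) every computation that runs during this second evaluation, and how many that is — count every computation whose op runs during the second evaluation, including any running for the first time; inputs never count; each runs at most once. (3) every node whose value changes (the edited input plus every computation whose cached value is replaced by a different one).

Demanding v7 again yields -16.
3 computations run: v1, v4, v7.
The nodes whose values change: in1, v1, v4, v7.

First demand of the output computes:
  v1 = sub(7, 8) = -1
  v2 = neg(8) = -8
  v4 = min2(8, -1) = -1
  v6 = min2(-8, -3) = -8
  v7 = add(-8, -1) = -9

After the edit, cleaning proceeds:
  v1: a read changed (in1 7->0) — executes, giving -8.
  v4: a read changed (v1 -1->-8) — executes, giving -8.
  v7: a read changed (v4 -1->-8) — executes, giving -16.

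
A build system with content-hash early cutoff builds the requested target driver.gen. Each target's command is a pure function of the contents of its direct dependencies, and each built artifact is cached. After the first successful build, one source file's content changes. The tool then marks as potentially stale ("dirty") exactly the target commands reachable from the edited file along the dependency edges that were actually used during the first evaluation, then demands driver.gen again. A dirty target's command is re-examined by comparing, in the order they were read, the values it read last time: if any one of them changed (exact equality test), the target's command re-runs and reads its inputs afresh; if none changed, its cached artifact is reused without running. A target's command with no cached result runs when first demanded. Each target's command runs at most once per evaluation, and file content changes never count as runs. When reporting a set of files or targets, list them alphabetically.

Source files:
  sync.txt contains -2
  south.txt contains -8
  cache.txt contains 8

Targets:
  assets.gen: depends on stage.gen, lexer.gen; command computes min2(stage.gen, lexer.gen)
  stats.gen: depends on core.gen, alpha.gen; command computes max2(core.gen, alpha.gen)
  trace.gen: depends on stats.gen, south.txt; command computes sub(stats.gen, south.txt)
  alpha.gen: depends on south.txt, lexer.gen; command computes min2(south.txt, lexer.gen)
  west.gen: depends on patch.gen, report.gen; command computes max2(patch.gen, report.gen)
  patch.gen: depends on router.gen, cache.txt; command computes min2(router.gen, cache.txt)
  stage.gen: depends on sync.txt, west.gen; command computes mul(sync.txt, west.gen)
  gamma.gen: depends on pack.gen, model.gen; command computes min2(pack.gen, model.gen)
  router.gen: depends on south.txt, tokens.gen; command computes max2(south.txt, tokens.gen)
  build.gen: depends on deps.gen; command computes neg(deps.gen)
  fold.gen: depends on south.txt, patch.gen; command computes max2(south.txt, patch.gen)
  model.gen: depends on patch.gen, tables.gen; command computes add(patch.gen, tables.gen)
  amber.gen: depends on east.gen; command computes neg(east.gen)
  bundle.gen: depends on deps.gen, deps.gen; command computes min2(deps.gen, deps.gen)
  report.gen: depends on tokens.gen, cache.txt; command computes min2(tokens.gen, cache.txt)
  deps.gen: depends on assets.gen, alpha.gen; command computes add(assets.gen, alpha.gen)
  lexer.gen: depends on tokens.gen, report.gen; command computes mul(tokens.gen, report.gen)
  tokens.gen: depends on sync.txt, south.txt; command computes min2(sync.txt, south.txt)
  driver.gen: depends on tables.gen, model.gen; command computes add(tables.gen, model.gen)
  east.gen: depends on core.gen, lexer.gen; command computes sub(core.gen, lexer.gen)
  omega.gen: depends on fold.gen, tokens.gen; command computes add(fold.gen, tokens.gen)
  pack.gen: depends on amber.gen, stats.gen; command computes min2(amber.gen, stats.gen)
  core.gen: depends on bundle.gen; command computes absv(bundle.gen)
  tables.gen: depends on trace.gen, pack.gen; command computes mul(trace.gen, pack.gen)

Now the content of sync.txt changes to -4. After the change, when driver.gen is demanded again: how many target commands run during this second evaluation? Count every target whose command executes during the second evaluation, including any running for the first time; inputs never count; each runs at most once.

Target commands that run: amber.gen, assets.gen, bundle.gen, core.gen, deps.gen, driver.gen, east.gen, model.gen, pack.gen, stage.gen, stats.gen, tables.gen, tokens.gen, trace.gen — 14 in total.
Key observation: the cutoff stops propagation at router.gen — its inputs' values are unchanged, so it reuses its cache.

First evaluation (everything demanded from the output):
  tokens.gen = min2(-2, -8) = -8
  report.gen = min2(-8, 8) = -8
  lexer.gen = mul(-8, -8) = 64
  alpha.gen = min2(-8, 64) = -8
  router.gen = max2(-8, -8) = -8
  patch.gen = min2(-8, 8) = -8
  west.gen = max2(-8, -8) = -8
  stage.gen = mul(-2, -8) = 16
  assets.gen = min2(16, 64) = 16
  deps.gen = add(16, -8) = 8
  bundle.gen = min2(8, 8) = 8
  core.gen = absv(8) = 8
  east.gen = sub(8, 64) = -56
  amber.gen = neg(-56) = 56
  stats.gen = max2(8, -8) = 8
  pack.gen = min2(56, 8) = 8
  trace.gen = sub(8, -8) = 16
  tables.gen = mul(16, 8) = 128
  model.gen = add(-8, 128) = 120
  driver.gen = add(128, 120) = 248

Propagation after the edit:
  tokens.gen: runs — sync.txt -2->-4; result -8 (same value as before).
  report.gen: checked — values it read are unchanged (tokens.gen unchanged, cache.txt unchanged); reused cached -8 without running.
  lexer.gen: checked — values it read are unchanged (tokens.gen unchanged, report.gen unchanged); reused cached 64 without running.
  alpha.gen: checked — values it read are unchanged (south.txt unchanged, lexer.gen unchanged); reused cached -8 without running.
  router.gen: checked — values it read are unchanged (south.txt unchanged, tokens.gen unchanged); reused cached -8 without running.
  patch.gen: checked — values it read are unchanged (router.gen unchanged, cache.txt unchanged); reused cached -8 without running.
  west.gen: checked — values it read are unchanged (patch.gen unchanged, report.gen unchanged); reused cached -8 without running.
  stage.gen: runs — sync.txt -2->-4; result 32.
  assets.gen: runs — stage.gen 16->32; result 32.
  deps.gen: runs — assets.gen 16->32; result 24.
  bundle.gen: runs — deps.gen 8->24; deps.gen 8->24; result 24.
  core.gen: runs — bundle.gen 8->24; result 24.
  east.gen: runs — core.gen 8->24; result -40.
  amber.gen: runs — east.gen -56->-40; result 40.
  stats.gen: runs — core.gen 8->24; result 24.
  pack.gen: runs — amber.gen 56->40; stats.gen 8->24; result 24.
  trace.gen: runs — stats.gen 8->24; result 32.
  tables.gen: runs — trace.gen 16->32; pack.gen 8->24; result 768.
  model.gen: runs — tables.gen 128->768; result 760.
  driver.gen: runs — tables.gen 128->768; model.gen 120->760; result 1528.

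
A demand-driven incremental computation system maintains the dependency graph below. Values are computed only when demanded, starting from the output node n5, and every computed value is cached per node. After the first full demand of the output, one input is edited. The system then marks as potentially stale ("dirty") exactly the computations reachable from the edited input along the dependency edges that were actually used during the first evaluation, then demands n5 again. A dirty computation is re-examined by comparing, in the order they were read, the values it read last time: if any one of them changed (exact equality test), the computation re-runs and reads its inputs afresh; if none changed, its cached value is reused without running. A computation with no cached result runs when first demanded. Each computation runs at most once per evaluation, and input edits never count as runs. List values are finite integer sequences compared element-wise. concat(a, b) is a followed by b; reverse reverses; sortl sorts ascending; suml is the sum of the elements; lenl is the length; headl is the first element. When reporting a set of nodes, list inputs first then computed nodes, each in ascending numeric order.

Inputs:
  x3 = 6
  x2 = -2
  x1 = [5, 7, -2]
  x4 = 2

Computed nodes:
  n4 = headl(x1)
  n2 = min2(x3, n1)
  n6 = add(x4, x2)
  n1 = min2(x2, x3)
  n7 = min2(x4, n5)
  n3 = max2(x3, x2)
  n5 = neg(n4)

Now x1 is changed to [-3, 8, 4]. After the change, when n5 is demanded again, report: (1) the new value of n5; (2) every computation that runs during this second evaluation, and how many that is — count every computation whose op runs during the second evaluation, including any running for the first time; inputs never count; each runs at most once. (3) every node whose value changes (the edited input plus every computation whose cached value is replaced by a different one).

New value of n5: 3.
Computations that run: n4, n5 — 2 in total.
Values that change: x1, n4, n5.

First evaluation (everything demanded from the output):
  n4 = headl([5, 7, -2]) = 5
  n5 = neg(5) = -5

Propagation after the edit:
  n4: runs — x1 [5, 7, -2]->[-3, 8, 4]; result -3.
  n5: runs — n4 5->-3; result 3.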